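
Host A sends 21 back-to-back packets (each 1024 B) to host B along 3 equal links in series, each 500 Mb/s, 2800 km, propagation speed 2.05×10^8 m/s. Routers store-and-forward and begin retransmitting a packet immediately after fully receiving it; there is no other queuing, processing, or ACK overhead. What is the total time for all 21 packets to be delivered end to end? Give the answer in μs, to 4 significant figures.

Per-hop transmission t_tx = L/R = 8192/500000000 = 16.384 μs.
Per-hop propagation t_prop = 2800000/2.05e+08 = 13658.5 μs.
Pipeline fill: first packet needs 3·t_tx to clear all hops; remaining 20 packets each add one t_tx.
Total = (3+21-1)·t_tx + 3·t_prop = 23·16.384 + 3·13658.5 = 41350 μs.

41350 μs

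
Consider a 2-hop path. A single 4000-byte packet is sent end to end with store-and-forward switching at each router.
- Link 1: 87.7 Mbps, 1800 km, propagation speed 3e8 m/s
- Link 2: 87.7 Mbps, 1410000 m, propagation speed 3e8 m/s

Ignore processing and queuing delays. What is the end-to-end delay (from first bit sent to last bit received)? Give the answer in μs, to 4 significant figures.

11430 μs

L = 4000 × 8 = 32000 bits.
Transmission delay per hop = L/R = 32000/87700000 = 364.88 μs; 2 hops → 729.761 μs.
Propagation delays (d/s per hop): 6000, 4700 μs; sum = 10700 μs.
End-to-end = 11430 μs.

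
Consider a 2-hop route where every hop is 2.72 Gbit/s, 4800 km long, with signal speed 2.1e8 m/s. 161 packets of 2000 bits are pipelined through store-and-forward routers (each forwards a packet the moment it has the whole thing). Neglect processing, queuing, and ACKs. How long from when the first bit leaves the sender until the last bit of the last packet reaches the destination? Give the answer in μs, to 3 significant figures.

45800 μs

Per-hop transmission t_tx = L/R = 2000/2720000000 = 0.735294 μs.
Per-hop propagation t_prop = 4800000/210000000 = 22857.1 μs.
Pipeline fill: first packet needs 2·t_tx to clear all hops; remaining 160 packets each add one t_tx.
Total = (2+161-1)·t_tx + 2·t_prop = 162·0.735294 + 2·22857.1 = 45800 μs.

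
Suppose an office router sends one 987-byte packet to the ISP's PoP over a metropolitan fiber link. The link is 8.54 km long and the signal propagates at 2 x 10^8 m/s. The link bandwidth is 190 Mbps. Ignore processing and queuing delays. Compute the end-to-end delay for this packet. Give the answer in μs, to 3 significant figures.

L = 987 × 8 = 7896 bits.
Transmission delay = L/R = 7896 / 190000000 = 41.5579 μs.
Propagation delay = d/s = 8540 m / 200000000 m/s = 42.7 μs.
Total = 84.3 μs.

84.3 μs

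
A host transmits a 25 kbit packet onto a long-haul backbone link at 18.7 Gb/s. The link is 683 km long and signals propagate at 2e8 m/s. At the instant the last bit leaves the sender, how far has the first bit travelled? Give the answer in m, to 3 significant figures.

267 m

t_tx = L/R = 25000/18700000000 = 1.3369e-06 s.
Distance = s × t_tx = 200000000 × 1.3369e-06 = 267 m.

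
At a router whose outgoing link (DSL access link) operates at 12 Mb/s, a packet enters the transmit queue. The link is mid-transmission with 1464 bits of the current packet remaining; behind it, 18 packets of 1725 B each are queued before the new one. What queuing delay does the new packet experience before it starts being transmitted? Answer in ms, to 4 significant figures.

Each queued packet: L/R = 13800/12000000 = 1.15 ms.
18 queued → 20.7 ms.
Plus remaining 1464 bits of current packet: 0.122 ms.
Queuing delay = 20.82 ms.

20.82 ms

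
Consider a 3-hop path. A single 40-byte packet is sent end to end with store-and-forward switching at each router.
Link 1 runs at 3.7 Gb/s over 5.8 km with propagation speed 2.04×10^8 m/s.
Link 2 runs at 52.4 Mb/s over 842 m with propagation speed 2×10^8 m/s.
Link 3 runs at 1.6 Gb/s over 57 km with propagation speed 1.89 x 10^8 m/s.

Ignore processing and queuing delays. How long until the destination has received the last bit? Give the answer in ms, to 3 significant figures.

L = 40 × 8 = 320 bits.
Transmission delays (L/R per hop): 8.64865e-05, 0.00610687, 0.0002 ms; sum = 0.00639336 ms.
Propagation delays (d/s per hop): 0.0284314, 0.00421, 0.301587 ms; sum = 0.334229 ms.
End-to-end = 0.341 ms.

0.341 ms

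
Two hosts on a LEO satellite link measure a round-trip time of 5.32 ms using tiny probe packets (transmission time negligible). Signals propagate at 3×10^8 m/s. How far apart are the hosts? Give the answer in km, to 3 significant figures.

798 km

One-way propagation = RTT/2 = 2.66 ms.
d = s × t = 300000000 × 0.00266 = 798 km.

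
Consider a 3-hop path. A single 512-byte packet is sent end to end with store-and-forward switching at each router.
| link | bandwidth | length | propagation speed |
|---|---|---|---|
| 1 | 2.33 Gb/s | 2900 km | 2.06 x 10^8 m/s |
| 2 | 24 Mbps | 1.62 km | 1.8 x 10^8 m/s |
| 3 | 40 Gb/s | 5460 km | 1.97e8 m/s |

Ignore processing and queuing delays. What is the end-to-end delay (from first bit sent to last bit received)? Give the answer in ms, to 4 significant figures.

41.97 ms

L = 512 × 8 = 4096 bits.
Transmission delays (L/R per hop): 0.00175794, 0.170667, 0.0001024 ms; sum = 0.172527 ms.
Propagation delays (d/s per hop): 14.0777, 0.009, 27.7157 ms; sum = 41.8024 ms.
End-to-end = 41.97 ms.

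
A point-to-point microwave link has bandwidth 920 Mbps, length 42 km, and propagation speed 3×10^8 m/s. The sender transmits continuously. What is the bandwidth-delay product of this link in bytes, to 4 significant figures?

16100 bytes

Propagation delay = 42000 / 300000000 = 0.00014 s.
BDP = R × t_prop = 920000000 × 0.00014 = 128800 bits.
In bytes: 128800/8 = 16100 bytes.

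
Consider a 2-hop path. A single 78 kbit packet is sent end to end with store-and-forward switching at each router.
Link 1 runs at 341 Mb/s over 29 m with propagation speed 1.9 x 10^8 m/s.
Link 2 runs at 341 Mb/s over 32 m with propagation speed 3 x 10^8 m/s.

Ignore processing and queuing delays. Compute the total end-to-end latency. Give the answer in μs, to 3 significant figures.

L = 78000 bits.
Transmission delay per hop = L/R = 78000/341000000 = 228.739 μs; 2 hops → 457.478 μs.
Propagation delays (d/s per hop): 0.152632, 0.106667 μs; sum = 0.259298 μs.
End-to-end = 458 μs.

458 μs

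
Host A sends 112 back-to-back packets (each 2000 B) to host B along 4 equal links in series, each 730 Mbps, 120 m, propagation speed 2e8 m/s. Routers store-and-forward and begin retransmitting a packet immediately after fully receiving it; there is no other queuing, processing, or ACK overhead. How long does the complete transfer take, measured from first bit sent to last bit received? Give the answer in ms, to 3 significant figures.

2.52 ms

Per-hop transmission t_tx = L/R = 16000/730000000 = 0.0219178 ms.
Per-hop propagation t_prop = 120/200000000 = 0.0006 ms.
Pipeline fill: first packet needs 4·t_tx to clear all hops; remaining 111 packets each add one t_tx.
Total = (4+112-1)·t_tx + 4·t_prop = 115·0.0219178 + 4·0.0006 = 2.52 ms.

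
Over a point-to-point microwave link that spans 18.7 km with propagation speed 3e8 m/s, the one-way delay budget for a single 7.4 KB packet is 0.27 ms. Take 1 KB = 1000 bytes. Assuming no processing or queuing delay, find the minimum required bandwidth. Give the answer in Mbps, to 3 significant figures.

L = 59200 bits.
Propagation delay = 18700 / 300000000 = 0.0623333 ms.
Transmission budget = 0.27 − 0.0623333 = 0.207667 ms.
R ≥ L / t_tx = 59200 bits / 0.000207667 s = 285 Mbps.

285 Mbps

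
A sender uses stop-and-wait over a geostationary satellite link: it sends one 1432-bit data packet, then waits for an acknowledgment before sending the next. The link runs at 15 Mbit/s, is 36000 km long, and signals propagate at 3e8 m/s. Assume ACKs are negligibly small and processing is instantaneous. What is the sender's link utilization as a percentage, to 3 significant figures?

0.0398 %

t_tx = L/R = 1432/15000000 = 9.54667e-05 s.
t_prop = 36000000/300000000 = 0.12 s; RTT = 0.24 s.
Cycle = t_tx + RTT = 0.240095 s.
Utilization = t_tx / cycle = 9.54667e-05/0.240095 = 0.0398 %.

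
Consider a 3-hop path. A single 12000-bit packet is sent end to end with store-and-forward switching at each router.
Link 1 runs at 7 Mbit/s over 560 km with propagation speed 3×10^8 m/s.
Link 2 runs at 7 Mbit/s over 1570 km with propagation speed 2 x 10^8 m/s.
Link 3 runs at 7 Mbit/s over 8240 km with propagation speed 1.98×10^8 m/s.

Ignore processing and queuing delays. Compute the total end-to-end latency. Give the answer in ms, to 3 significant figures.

56.5 ms

Transmission delay per hop = L/R = 12000/7000000 = 1.71429 ms; 3 hops → 5.14286 ms.
Propagation delays (d/s per hop): 1.86667, 7.85, 41.6162 ms; sum = 51.3328 ms.
End-to-end = 56.5 ms.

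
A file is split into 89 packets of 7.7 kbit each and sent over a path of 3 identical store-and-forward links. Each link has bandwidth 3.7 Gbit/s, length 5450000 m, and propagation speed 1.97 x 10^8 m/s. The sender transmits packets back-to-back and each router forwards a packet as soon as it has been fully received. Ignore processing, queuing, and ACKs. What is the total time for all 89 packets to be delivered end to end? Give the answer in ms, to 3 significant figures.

83.2 ms

Per-hop transmission t_tx = L/R = 7700/3700000000 = 0.00208108 ms.
Per-hop propagation t_prop = 5450000/197000000 = 27.665 ms.
Pipeline fill: first packet needs 3·t_tx to clear all hops; remaining 88 packets each add one t_tx.
Total = (3+89-1)·t_tx + 3·t_prop = 91·0.00208108 + 3·27.665 = 83.2 ms.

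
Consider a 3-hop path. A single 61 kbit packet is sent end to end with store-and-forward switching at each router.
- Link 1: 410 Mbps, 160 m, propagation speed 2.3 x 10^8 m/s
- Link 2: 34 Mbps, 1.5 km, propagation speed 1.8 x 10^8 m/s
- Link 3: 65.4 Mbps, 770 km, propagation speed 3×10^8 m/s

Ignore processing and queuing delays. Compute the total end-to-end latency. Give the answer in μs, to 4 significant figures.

5451 μs

L = 61000 bits.
Transmission delays (L/R per hop): 148.78, 1794.12, 932.722 μs; sum = 2875.62 μs.
Propagation delays (d/s per hop): 0.695652, 8.33333, 2566.67 μs; sum = 2575.7 μs.
End-to-end = 5451 μs.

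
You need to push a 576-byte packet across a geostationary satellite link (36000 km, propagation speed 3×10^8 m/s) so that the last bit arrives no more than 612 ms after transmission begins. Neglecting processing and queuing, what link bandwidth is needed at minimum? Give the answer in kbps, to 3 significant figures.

L = 4608 bits.
Propagation delay = 36000000 / 300000000 = 120 ms.
Transmission budget = 612 − 120 = 492 ms.
R ≥ L / t_tx = 4608 bits / 0.492 s = 9.37 kbps.

9.37 kbps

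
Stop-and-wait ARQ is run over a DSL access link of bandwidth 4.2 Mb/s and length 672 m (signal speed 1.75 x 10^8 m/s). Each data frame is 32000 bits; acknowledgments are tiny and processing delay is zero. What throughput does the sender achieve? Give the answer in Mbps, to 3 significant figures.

t_tx = L/R = 32000/4200000 = 0.00761905 s.
t_prop = 672/175000000 = 3.84e-06 s; RTT = 7.68e-06 s.
Cycle = t_tx + RTT = 0.00762673 s.
Throughput = L / cycle = 32000 / 0.00762673 = 4.20 Mbps.

4.20 Mbps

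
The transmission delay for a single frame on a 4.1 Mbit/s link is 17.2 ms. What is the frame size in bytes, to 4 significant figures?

L = R × t_tx = 4.1e+06 b/s × 0.0172 s = 70520 bits.
In bytes: 70520 / 8 = 8815 bytes.

8815 bytes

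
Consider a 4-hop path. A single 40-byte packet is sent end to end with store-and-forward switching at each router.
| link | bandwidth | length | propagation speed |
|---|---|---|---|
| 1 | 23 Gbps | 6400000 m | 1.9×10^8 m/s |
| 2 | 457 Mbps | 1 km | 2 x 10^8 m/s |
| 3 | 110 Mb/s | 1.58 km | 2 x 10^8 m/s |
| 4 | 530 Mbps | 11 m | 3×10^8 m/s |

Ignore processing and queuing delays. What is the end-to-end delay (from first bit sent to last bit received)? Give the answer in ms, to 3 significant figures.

L = 40 × 8 = 320 bits.
Transmission delays (L/R per hop): 1.3913e-05, 0.000700219, 0.00290909, 0.000603774 ms; sum = 0.004227 ms.
Propagation delays (d/s per hop): 33.6842, 0.005, 0.0079, 3.66667e-05 ms; sum = 33.6971 ms.
End-to-end = 33.7 ms.

33.7 ms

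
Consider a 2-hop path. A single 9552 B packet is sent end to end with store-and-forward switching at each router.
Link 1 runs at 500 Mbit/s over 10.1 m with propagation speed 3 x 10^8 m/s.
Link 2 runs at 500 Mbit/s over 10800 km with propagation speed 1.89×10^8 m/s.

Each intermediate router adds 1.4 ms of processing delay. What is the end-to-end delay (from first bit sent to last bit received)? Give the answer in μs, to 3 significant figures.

L = 9552 × 8 = 76416 bits.
Transmission delay per hop = L/R = 76416/500000000 = 152.832 μs; 2 hops → 305.664 μs.
Propagation delays (d/s per hop): 0.0336667, 57142.9 μs; sum = 57142.9 μs.
Processing at 1 router(s): 1 × 1.4 ms = 1400 μs.
End-to-end = 58800 μs.

58800 μs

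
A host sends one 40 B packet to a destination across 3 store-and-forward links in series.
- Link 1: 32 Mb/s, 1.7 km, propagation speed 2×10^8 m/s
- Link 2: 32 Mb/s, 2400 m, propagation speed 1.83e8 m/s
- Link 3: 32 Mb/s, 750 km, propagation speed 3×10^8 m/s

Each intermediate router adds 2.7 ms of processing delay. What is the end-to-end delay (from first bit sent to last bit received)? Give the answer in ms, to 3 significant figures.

L = 40 × 8 = 320 bits.
Transmission delay per hop = L/R = 320/32000000 = 0.01 ms; 3 hops → 0.03 ms.
Propagation delays (d/s per hop): 0.0085, 0.0131148, 2.5 ms; sum = 2.52161 ms.
Processing at 2 router(s): 2 × 2.7 ms = 5.4 ms.
End-to-end = 7.95 ms.

7.95 ms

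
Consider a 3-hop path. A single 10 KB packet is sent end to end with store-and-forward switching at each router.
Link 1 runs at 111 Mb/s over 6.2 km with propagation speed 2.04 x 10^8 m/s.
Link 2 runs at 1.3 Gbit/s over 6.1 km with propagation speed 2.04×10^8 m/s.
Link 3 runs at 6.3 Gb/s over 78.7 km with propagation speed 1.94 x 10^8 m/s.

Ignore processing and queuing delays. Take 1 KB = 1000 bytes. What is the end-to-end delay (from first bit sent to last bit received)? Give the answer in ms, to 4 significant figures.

L = 80000 bits.
Transmission delays (L/R per hop): 0.720721, 0.0615385, 0.0126984 ms; sum = 0.794958 ms.
Propagation delays (d/s per hop): 0.0303922, 0.029902, 0.40567 ms; sum = 0.465964 ms.
End-to-end = 1.261 ms.

1.261 ms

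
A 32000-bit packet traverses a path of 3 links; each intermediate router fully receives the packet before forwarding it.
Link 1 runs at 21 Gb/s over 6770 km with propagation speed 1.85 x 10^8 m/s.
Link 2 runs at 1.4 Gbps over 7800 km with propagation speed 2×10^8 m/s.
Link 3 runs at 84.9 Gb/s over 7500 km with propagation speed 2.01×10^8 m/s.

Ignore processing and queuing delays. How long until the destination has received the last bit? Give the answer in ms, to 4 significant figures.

112.9 ms

Transmission delays (L/R per hop): 0.00152381, 0.0228571, 0.000376914 ms; sum = 0.0247579 ms.
Propagation delays (d/s per hop): 36.5946, 39, 37.3134 ms; sum = 112.908 ms.
End-to-end = 112.9 ms.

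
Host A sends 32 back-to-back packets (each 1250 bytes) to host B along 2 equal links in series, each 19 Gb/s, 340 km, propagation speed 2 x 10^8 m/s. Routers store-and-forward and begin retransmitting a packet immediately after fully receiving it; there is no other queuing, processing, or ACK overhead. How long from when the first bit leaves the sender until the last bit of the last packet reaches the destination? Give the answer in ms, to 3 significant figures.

Per-hop transmission t_tx = L/R = 10000/19000000000 = 0.000526316 ms.
Per-hop propagation t_prop = 340000/200000000 = 1.7 ms.
Pipeline fill: first packet needs 2·t_tx to clear all hops; remaining 31 packets each add one t_tx.
Total = (2+32-1)·t_tx + 2·t_prop = 33·0.000526316 + 2·1.7 = 3.42 ms.

3.42 ms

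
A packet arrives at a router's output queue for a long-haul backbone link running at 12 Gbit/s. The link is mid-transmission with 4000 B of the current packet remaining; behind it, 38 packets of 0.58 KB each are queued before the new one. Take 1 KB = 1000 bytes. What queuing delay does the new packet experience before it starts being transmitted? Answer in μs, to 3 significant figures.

17.4 μs

Each queued packet: L/R = 4640/12000000000 = 0.386667 μs.
38 queued → 14.6933 μs.
Plus remaining 32000 bits of current packet: 2.66667 μs.
Queuing delay = 17.4 μs.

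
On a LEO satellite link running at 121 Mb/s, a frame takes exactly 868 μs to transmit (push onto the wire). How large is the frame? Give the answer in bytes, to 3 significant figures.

L = R × t_tx = 121000000 b/s × 0.000868 s = 105028 bits.
In bytes: 105028 / 8 = 13100 bytes.

13100 bytes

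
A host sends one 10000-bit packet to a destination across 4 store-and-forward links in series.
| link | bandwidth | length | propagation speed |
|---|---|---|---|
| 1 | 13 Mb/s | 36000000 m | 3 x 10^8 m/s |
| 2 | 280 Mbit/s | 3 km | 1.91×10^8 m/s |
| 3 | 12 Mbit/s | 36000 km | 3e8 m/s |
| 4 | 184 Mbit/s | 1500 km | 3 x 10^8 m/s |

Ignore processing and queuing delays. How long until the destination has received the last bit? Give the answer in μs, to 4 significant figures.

246700 μs

Transmission delays (L/R per hop): 769.231, 35.7143, 833.333, 54.3478 μs; sum = 1692.63 μs.
Propagation delays (d/s per hop): 120000, 15.7068, 120000, 5000 μs; sum = 245016 μs.
End-to-end = 246700 μs.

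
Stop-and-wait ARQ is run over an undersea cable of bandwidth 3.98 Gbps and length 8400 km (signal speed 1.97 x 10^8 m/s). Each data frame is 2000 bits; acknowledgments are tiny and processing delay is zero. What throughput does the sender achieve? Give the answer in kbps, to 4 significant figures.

t_tx = L/R = 2000/3980000000 = 5.02513e-07 s.
t_prop = 8400000/197000000 = 0.0426396 s; RTT = 0.0852792 s.
Cycle = t_tx + RTT = 0.0852797 s.
Throughput = L / cycle = 2000 / 0.0852797 = 23.45 kbps.

23.45 kbps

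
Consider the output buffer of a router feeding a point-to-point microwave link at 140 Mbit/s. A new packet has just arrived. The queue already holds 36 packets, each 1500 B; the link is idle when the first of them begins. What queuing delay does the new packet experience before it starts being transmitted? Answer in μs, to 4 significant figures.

Each queued packet: L/R = 12000/140000000 = 85.7143 μs.
36 queued → 3085.71 μs.
Queuing delay = 3086 μs.

3086 μs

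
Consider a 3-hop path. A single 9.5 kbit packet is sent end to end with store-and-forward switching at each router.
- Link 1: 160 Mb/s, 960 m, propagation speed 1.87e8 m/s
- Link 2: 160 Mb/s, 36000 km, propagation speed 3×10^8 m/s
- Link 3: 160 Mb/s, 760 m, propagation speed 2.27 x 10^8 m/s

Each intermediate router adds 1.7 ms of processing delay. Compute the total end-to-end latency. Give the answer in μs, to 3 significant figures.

L = 9500 bits.
Transmission delay per hop = L/R = 9500/160000000 = 59.375 μs; 3 hops → 178.125 μs.
Propagation delays (d/s per hop): 5.13369, 120000, 3.34802 μs; sum = 120008 μs.
Processing at 2 router(s): 2 × 1.7 ms = 3400 μs.
End-to-end = 124000 μs.

124000 μs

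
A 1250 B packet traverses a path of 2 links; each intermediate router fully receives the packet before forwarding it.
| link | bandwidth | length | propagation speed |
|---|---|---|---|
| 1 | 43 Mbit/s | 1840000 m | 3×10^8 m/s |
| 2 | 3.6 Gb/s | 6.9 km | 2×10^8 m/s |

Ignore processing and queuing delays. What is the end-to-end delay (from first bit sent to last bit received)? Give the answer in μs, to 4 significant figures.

L = 1250 × 8 = 10000 bits.
Transmission delays (L/R per hop): 232.558, 2.77778 μs; sum = 235.336 μs.
Propagation delays (d/s per hop): 6133.33, 34.5 μs; sum = 6167.83 μs.
End-to-end = 6403 μs.

6403 μs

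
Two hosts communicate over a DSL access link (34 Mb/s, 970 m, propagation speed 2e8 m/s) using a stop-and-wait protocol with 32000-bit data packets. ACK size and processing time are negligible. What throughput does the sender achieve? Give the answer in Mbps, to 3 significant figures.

33.7 Mbps

t_tx = L/R = 32000/34000000 = 0.000941176 s.
t_prop = 970/200000000 = 4.85e-06 s; RTT = 9.7e-06 s.
Cycle = t_tx + RTT = 0.000950876 s.
Throughput = L / cycle = 32000 / 0.000950876 = 33.7 Mbps.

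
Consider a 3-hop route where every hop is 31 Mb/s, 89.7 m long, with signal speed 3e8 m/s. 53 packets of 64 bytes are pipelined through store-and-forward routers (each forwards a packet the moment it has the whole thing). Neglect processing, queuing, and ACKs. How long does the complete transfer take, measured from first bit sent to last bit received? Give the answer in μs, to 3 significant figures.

Per-hop transmission t_tx = L/R = 512/31000000 = 16.5161 μs.
Per-hop propagation t_prop = 89.7/300000000 = 0.299 μs.
Pipeline fill: first packet needs 3·t_tx to clear all hops; remaining 52 packets each add one t_tx.
Total = (3+53-1)·t_tx + 3·t_prop = 55·16.5161 + 3·0.299 = 909 μs.

909 μs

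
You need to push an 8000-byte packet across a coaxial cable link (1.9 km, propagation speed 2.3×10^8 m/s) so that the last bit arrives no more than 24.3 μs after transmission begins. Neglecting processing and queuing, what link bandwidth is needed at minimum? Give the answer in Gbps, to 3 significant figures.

3.99 Gbps

L = 64000 bits.
Propagation delay = 1900 / 2.3e+08 = 8.26087 μs.
Transmission budget = 24.3 − 8.26087 = 16.0391 μs.
R ≥ L / t_tx = 64000 bits / 1.60391e-05 s = 3.99 Gbps.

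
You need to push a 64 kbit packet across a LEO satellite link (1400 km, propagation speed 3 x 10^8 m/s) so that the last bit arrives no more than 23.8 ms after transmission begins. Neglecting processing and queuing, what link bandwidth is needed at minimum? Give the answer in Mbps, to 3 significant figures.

3.34 Mbps

Propagation delay = 1400000 / 300000000 = 4.66667 ms.
Transmission budget = 23.8 − 4.66667 = 19.1333 ms.
R ≥ L / t_tx = 64000 bits / 0.0191333 s = 3.34 Mbps.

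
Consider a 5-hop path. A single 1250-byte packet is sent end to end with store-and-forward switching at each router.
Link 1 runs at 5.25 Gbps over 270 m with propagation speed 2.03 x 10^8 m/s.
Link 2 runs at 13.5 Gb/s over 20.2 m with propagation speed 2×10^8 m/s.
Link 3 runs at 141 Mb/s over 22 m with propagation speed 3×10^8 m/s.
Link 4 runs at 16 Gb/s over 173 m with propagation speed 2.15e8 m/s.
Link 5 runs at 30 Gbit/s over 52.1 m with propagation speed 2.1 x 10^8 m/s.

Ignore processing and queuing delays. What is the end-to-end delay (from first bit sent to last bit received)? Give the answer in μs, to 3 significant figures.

L = 1250 × 8 = 10000 bits.
Transmission delays (L/R per hop): 1.90476, 0.740741, 70.922, 0.625, 0.333333 μs; sum = 74.5258 μs.
Propagation delays (d/s per hop): 1.33005, 0.101, 0.0733333, 0.804651, 0.248095 μs; sum = 2.55713 μs.
End-to-end = 77.1 μs.

77.1 μs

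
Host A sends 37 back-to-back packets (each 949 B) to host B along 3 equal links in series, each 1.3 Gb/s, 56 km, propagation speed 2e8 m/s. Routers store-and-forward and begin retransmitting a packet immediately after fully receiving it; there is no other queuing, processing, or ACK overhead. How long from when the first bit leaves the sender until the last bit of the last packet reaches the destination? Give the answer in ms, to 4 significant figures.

Per-hop transmission t_tx = L/R = 7592/1300000000 = 0.00584 ms.
Per-hop propagation t_prop = 56000/200000000 = 0.28 ms.
Pipeline fill: first packet needs 3·t_tx to clear all hops; remaining 36 packets each add one t_tx.
Total = (3+37-1)·t_tx + 3·t_prop = 39·0.00584 + 3·0.28 = 1.068 ms.

1.068 ms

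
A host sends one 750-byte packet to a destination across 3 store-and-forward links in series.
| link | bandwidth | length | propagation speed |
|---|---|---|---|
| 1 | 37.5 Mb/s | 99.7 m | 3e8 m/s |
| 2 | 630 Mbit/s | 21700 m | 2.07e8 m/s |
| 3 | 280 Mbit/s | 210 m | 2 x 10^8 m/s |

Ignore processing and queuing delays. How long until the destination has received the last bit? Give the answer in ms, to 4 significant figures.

L = 750 × 8 = 6000 bits.
Transmission delays (L/R per hop): 0.16, 0.00952381, 0.0214286 ms; sum = 0.190952 ms.
Propagation delays (d/s per hop): 0.000332333, 0.104831, 0.00105 ms; sum = 0.106213 ms.
End-to-end = 0.2972 ms.

0.2972 ms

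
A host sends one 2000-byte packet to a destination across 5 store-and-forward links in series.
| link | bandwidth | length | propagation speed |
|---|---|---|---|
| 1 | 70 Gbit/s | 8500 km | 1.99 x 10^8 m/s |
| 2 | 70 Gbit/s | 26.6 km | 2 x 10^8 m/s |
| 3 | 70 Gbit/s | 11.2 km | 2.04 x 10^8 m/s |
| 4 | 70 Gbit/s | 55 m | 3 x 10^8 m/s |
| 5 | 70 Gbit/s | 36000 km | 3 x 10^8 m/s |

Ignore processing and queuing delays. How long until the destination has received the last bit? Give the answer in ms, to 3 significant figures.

163 ms

L = 2000 × 8 = 16000 bits.
Transmission delay per hop = L/R = 16000/70000000000 = 0.000228571 ms; 5 hops → 0.00114286 ms.
Propagation delays (d/s per hop): 42.7136, 0.133, 0.054902, 0.000183333, 120 ms; sum = 162.902 ms.
End-to-end = 163 ms.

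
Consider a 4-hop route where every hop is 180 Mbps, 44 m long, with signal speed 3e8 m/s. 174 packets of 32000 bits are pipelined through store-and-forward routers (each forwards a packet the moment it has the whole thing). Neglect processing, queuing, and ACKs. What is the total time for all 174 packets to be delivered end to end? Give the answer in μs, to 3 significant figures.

Per-hop transmission t_tx = L/R = 32000/180000000 = 177.778 μs.
Per-hop propagation t_prop = 44/300000000 = 0.146667 μs.
Pipeline fill: first packet needs 4·t_tx to clear all hops; remaining 173 packets each add one t_tx.
Total = (4+174-1)·t_tx + 4·t_prop = 177·177.778 + 4·0.146667 = 31500 μs.

31500 μs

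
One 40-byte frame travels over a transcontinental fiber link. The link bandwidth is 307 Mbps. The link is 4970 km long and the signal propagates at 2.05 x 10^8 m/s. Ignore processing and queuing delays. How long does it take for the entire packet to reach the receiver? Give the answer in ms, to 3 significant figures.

L = 40 × 8 = 320 bits.
Transmission delay = L/R = 320 / 307000000 = 0.00104235 ms.
Propagation delay = d/s = 4970000 m / 2.05e+08 m/s = 24.2439 ms.
Total = 24.2 ms.

24.2 ms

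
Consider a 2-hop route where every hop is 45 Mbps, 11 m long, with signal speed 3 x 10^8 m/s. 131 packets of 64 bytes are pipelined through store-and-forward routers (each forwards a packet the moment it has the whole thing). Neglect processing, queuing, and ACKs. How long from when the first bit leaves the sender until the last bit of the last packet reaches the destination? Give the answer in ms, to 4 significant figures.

1.502 ms

Per-hop transmission t_tx = L/R = 512/45000000 = 0.0113778 ms.
Per-hop propagation t_prop = 11/300000000 = 3.66667e-05 ms.
Pipeline fill: first packet needs 2·t_tx to clear all hops; remaining 130 packets each add one t_tx.
Total = (2+131-1)·t_tx + 2·t_prop = 132·0.0113778 + 2·3.66667e-05 = 1.502 ms.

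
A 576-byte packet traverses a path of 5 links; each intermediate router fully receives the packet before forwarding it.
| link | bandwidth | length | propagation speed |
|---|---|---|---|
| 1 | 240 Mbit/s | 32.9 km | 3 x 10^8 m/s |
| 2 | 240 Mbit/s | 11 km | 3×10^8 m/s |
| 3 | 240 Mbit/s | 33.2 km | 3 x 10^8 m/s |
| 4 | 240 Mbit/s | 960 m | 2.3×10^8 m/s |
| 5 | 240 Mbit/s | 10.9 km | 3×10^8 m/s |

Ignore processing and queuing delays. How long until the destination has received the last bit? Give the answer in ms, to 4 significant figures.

L = 576 × 8 = 4608 bits.
Transmission delay per hop = L/R = 4608/240000000 = 0.0192 ms; 5 hops → 0.096 ms.
Propagation delays (d/s per hop): 0.109667, 0.0366667, 0.110667, 0.00417391, 0.0363333 ms; sum = 0.297507 ms.
End-to-end = 0.3935 ms.

0.3935 ms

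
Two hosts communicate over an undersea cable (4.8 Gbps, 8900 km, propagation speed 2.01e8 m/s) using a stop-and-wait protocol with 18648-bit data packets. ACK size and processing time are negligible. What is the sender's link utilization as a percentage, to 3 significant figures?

0.00439 %

t_tx = L/R = 18648/4800000000 = 3.885e-06 s.
t_prop = 8900000/2.01e+08 = 0.0442786 s; RTT = 0.0885572 s.
Cycle = t_tx + RTT = 0.0885611 s.
Utilization = t_tx / cycle = 3.885e-06/0.0885611 = 0.00439 %.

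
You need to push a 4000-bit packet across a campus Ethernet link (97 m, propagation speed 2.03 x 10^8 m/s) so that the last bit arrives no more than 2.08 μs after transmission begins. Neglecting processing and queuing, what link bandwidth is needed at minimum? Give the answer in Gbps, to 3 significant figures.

Propagation delay = 97 / 2.03e+08 = 0.477833 μs.
Transmission budget = 2.08 − 0.477833 = 1.60217 μs.
R ≥ L / t_tx = 4000 bits / 1.60217e-06 s = 2.50 Gbps.

2.50 Gbps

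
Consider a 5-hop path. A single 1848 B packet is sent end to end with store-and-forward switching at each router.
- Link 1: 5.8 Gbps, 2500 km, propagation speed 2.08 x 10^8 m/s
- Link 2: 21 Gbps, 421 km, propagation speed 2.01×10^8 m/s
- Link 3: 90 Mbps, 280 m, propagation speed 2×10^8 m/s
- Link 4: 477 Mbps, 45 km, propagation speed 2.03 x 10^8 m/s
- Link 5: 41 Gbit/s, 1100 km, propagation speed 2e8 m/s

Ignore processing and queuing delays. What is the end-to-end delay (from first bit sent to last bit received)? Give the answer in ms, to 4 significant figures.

L = 1848 × 8 = 14784 bits.
Transmission delays (L/R per hop): 0.00254897, 0.000704, 0.164267, 0.0309937, 0.000360585 ms; sum = 0.198874 ms.
Propagation delays (d/s per hop): 12.0192, 2.09453, 0.0014, 0.221675, 5.5 ms; sum = 19.8368 ms.
End-to-end = 20.04 ms.

20.04 ms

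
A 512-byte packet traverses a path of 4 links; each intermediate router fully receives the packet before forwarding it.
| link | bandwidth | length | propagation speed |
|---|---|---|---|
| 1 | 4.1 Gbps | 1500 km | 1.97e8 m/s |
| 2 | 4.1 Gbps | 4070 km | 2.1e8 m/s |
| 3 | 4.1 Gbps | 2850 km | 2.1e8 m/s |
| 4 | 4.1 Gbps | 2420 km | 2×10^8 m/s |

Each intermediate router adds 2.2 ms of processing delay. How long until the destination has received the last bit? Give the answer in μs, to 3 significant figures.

59300 μs

L = 512 × 8 = 4096 bits.
Transmission delay per hop = L/R = 4096/4.1e+09 = 0.999024 μs; 4 hops → 3.9961 μs.
Propagation delays (d/s per hop): 7614.21, 19381, 13571.4, 12100 μs; sum = 52666.6 μs.
Processing at 3 router(s): 3 × 2.2 ms = 6600 μs.
End-to-end = 59300 μs.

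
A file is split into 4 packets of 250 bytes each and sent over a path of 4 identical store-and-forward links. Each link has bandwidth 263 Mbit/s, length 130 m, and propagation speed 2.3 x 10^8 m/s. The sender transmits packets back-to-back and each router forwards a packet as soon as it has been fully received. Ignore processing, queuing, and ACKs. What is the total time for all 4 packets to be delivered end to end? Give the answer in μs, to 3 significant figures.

Per-hop transmission t_tx = L/R = 2000/263000000 = 7.60456 μs.
Per-hop propagation t_prop = 130/2.3e+08 = 0.565217 μs.
Pipeline fill: first packet needs 4·t_tx to clear all hops; remaining 3 packets each add one t_tx.
Total = (4+4-1)·t_tx + 4·t_prop = 7·7.60456 + 4·0.565217 = 55.5 μs.

55.5 μs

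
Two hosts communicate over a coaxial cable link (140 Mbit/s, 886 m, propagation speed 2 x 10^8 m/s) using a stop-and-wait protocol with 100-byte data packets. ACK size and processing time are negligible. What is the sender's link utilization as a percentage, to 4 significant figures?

39.21 %

t_tx = L/R = 800/140000000 = 5.71429e-06 s.
t_prop = 886/200000000 = 4.43e-06 s; RTT = 8.86e-06 s.
Cycle = t_tx + RTT = 1.45743e-05 s.
Utilization = t_tx / cycle = 5.71429e-06/1.45743e-05 = 39.21 %.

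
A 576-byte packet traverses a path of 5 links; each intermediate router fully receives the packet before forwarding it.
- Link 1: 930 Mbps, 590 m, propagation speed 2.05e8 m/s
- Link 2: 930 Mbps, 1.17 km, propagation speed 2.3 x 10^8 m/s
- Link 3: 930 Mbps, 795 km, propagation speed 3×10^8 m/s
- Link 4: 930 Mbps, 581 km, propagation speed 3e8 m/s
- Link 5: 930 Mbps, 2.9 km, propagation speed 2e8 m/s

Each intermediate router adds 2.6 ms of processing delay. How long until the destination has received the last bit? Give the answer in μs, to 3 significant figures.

15000 μs

L = 576 × 8 = 4608 bits.
Transmission delay per hop = L/R = 4608/930000000 = 4.95484 μs; 5 hops → 24.7742 μs.
Propagation delays (d/s per hop): 2.87805, 5.08696, 2650, 1936.67, 14.5 μs; sum = 4609.13 μs.
Processing at 4 router(s): 4 × 2.6 ms = 10400 μs.
End-to-end = 15000 μs.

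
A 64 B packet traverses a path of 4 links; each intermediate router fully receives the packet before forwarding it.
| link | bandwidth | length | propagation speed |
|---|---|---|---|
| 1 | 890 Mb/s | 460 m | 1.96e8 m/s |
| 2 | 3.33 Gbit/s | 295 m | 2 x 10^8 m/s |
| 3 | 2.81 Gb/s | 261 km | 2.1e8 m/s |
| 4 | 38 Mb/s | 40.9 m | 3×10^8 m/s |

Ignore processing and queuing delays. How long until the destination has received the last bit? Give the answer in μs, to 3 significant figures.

L = 64 × 8 = 512 bits.
Transmission delays (L/R per hop): 0.575281, 0.153754, 0.182206, 13.4737 μs; sum = 14.3849 μs.
Propagation delays (d/s per hop): 2.34694, 1.475, 1242.86, 0.136333 μs; sum = 1246.82 μs.
End-to-end = 1260 μs.

1260 μs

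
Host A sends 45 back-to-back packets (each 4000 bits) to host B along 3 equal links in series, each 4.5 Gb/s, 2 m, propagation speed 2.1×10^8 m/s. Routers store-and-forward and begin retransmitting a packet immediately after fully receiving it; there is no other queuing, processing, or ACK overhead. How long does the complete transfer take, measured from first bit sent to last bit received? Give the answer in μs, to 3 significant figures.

Per-hop transmission t_tx = L/R = 4000/4500000000 = 0.888889 μs.
Per-hop propagation t_prop = 2/210000000 = 0.00952381 μs.
Pipeline fill: first packet needs 3·t_tx to clear all hops; remaining 44 packets each add one t_tx.
Total = (3+45-1)·t_tx + 3·t_prop = 47·0.888889 + 3·0.00952381 = 41.8 μs.

41.8 μs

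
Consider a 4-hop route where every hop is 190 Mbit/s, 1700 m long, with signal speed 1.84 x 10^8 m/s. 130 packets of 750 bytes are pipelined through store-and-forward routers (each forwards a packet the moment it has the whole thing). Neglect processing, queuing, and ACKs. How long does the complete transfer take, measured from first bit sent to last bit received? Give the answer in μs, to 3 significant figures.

4240 μs

Per-hop transmission t_tx = L/R = 6000/190000000 = 31.5789 μs.
Per-hop propagation t_prop = 1700/184000000 = 9.23913 μs.
Pipeline fill: first packet needs 4·t_tx to clear all hops; remaining 129 packets each add one t_tx.
Total = (4+130-1)·t_tx + 4·t_prop = 133·31.5789 + 4·9.23913 = 4240 μs.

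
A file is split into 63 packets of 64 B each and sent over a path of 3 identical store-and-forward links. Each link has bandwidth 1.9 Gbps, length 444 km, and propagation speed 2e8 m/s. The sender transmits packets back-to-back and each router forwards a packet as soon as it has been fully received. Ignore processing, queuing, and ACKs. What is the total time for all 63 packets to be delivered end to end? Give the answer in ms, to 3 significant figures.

Per-hop transmission t_tx = L/R = 512/1900000000 = 0.000269474 ms.
Per-hop propagation t_prop = 444000/200000000 = 2.22 ms.
Pipeline fill: first packet needs 3·t_tx to clear all hops; remaining 62 packets each add one t_tx.
Total = (3+63-1)·t_tx + 3·t_prop = 65·0.000269474 + 3·2.22 = 6.68 ms.

6.68 ms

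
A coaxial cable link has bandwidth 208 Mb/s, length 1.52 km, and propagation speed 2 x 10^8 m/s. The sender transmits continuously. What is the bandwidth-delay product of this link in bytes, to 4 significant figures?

197.6 bytes

Propagation delay = 1520 / 200000000 = 7.6e-06 s.
BDP = R × t_prop = 208000000 × 7.6e-06 = 1580.8 bits.
In bytes: 1580.8/8 = 197.6 bytes.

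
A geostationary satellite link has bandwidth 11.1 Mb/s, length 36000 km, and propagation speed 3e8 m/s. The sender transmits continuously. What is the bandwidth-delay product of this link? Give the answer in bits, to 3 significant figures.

Propagation delay = 36000000 / 300000000 = 0.12 s.
BDP = R × t_prop = 11100000 × 0.12 = 1332000 bits.

1330000 bits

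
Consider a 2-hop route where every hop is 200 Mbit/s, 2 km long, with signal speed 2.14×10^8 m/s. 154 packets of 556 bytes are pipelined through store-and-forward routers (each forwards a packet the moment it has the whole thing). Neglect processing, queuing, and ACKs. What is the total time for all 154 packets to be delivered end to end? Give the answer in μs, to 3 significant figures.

3470 μs

Per-hop transmission t_tx = L/R = 4448/200000000 = 22.24 μs.
Per-hop propagation t_prop = 2000/214000000 = 9.34579 μs.
Pipeline fill: first packet needs 2·t_tx to clear all hops; remaining 153 packets each add one t_tx.
Total = (2+154-1)·t_tx + 2·t_prop = 155·22.24 + 2·9.34579 = 3470 μs.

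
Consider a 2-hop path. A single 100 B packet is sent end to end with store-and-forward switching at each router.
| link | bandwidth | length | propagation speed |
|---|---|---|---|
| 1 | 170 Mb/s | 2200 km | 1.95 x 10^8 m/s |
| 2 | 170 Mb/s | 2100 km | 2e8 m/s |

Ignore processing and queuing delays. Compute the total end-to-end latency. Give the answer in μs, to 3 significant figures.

L = 100 × 8 = 800 bits.
Transmission delay per hop = L/R = 800/170000000 = 4.70588 μs; 2 hops → 9.41176 μs.
Propagation delays (d/s per hop): 11282.1, 10500 μs; sum = 21782.1 μs.
End-to-end = 21800 μs.

21800 μs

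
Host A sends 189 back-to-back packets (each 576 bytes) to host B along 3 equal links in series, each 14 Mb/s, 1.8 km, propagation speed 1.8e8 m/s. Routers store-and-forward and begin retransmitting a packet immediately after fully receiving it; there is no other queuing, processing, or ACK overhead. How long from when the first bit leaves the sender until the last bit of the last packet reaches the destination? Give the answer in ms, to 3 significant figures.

62.9 ms

Per-hop transmission t_tx = L/R = 4608/14000000 = 0.329143 ms.
Per-hop propagation t_prop = 1800/180000000 = 0.01 ms.
Pipeline fill: first packet needs 3·t_tx to clear all hops; remaining 188 packets each add one t_tx.
Total = (3+189-1)·t_tx + 3·t_prop = 191·0.329143 + 3·0.01 = 62.9 ms.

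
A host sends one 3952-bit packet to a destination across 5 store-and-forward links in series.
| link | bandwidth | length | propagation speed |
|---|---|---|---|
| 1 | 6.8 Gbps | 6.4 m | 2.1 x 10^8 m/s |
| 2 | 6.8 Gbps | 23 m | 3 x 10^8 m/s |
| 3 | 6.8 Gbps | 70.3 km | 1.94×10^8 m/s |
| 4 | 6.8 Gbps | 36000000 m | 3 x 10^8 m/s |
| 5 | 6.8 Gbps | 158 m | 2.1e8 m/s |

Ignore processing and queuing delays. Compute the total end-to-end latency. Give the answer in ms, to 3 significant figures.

120 ms

Transmission delay per hop = L/R = 3952/6800000000 = 0.000581176 ms; 5 hops → 0.00290588 ms.
Propagation delays (d/s per hop): 3.04762e-05, 7.66667e-05, 0.362371, 120, 0.000752381 ms; sum = 120.363 ms.
End-to-end = 120 ms.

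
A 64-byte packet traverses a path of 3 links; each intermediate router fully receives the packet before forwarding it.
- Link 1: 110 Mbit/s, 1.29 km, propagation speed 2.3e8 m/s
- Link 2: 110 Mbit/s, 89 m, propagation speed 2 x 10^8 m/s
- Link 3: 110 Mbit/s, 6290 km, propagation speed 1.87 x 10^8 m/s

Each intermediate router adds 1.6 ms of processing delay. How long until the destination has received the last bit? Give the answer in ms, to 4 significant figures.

36.86 ms

L = 64 × 8 = 512 bits.
Transmission delay per hop = L/R = 512/110000000 = 0.00465455 ms; 3 hops → 0.0139636 ms.
Propagation delays (d/s per hop): 0.0056087, 0.000445, 33.6364 ms; sum = 33.6424 ms.
Processing at 2 router(s): 2 × 1.6 ms = 3.2 ms.
End-to-end = 36.86 ms.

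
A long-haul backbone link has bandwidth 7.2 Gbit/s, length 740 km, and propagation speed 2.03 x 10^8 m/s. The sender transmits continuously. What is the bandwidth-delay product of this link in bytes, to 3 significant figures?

Propagation delay = 740000 / 2.03e+08 = 0.00364532 s.
BDP = R × t_prop = 7200000000 × 0.00364532 = 26246300 bits.
In bytes: 26246300/8 = 3280000 bytes.

3280000 bytes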